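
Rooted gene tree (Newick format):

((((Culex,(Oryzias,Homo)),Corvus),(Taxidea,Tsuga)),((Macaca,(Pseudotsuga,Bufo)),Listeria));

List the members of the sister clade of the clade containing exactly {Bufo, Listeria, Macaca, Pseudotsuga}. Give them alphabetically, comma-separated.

The clade containing exactly {Bufo, Listeria, Macaca, Pseudotsuga} attaches directly to the root of the tree.
The other lineage descending from that same node — the sister group — is (((Culex,(Oryzias,Homo)),Corvus),(Taxidea,Tsuga)); its 6 tips in alphabetical order are the answer.

Corvus, Culex, Homo, Oryzias, Taxidea, Tsuga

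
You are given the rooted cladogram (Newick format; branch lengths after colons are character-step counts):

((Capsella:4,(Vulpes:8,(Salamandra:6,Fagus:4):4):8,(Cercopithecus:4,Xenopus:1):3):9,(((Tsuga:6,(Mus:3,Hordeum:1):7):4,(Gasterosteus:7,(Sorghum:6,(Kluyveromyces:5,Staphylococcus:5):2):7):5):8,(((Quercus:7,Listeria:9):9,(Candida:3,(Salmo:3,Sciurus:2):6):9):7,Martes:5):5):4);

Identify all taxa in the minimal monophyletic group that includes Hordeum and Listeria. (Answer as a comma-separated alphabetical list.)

Candida, Gasterosteus, Hordeum, Kluyveromyces, Listeria, Martes, Mus, Quercus, Salmo, Sciurus, Sorghum, Staphylococcus, Tsuga

Tracing Hordeum: it sits inside (Mus,Hordeum).
Tracing Listeria: it sits inside (Quercus,Listeria).
The smallest clade enclosing both is (((Tsuga,(Mus,Hordeum)),(Gasterosteus,(Sorghum,(Kluyveromyces,Staphylococcus)))),(((Quercus,Listeria),(Candida,(Salmo,Sciurus))),Martes)); the answer is its 13 terminal taxa in alphabetical order.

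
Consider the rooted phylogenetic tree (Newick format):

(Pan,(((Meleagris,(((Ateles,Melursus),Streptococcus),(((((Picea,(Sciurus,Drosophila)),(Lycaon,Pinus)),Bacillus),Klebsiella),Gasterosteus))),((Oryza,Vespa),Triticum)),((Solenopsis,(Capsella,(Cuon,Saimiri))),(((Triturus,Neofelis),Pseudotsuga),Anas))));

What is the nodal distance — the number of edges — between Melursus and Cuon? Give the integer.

11

The MRCA of Melursus and Cuon is the node subtending (((Meleagris,(((Ateles,Melursus),Streptococcus),(((((Picea,(Sciurus,Drosophila)),(Lycaon,Pinus)),Bacillus),Klebsiella),Gasterosteus))),((Oryza,Vespa),Triticum)),((Solenopsis,(Capsella,(Cuon,Saimiri))),(((Triturus,Neofelis),Pseudotsuga),Anas))).
From Melursus up to that node: 6 branches. From Cuon up to the same node: 5 branches. Total: 6 + 5 = 11.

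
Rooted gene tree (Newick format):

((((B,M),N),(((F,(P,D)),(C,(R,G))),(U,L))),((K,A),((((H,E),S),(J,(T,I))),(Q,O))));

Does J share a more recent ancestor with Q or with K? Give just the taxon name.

The MRCA of J and Q subtends ((((H,E),S),(J,(T,I))),(Q,O)) (8 taxa).
The MRCA of J and K subtends ((K,A),((((H,E),S),(J,(T,I))),(Q,O))) (10 taxa).
The first is nested inside the second, so J shares a more recent common ancestor with Q.

Q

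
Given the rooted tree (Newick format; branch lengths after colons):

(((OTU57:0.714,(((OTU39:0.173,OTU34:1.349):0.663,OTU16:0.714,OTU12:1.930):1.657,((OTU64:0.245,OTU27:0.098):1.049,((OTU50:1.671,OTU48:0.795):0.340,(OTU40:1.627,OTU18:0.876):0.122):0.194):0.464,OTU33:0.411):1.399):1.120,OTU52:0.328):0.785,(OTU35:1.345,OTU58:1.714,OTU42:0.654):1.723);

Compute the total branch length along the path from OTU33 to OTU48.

2.204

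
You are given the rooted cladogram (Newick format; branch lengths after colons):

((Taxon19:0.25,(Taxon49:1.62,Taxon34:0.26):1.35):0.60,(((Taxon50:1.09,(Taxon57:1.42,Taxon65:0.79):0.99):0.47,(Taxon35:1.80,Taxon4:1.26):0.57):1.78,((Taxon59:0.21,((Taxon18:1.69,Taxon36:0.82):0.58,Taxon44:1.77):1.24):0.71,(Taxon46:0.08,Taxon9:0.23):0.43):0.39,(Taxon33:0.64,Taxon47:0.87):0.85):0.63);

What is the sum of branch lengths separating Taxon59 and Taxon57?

5.97

The path runs Taxon59 → … → MRCA → … → Taxon57; the MRCA is the node subtending (((Taxon50,(Taxon57,Taxon65)),(Taxon35,Taxon4)),((Taxon59,((Taxon18,Taxon36),Taxon44)),(Taxon46,Taxon9)),(Taxon33,Taxon47)).
Branch lengths along that path: 0.21 + 0.71 + 0.39 + 1.78 + 0.47 + 0.99 + 1.42 = 5.97.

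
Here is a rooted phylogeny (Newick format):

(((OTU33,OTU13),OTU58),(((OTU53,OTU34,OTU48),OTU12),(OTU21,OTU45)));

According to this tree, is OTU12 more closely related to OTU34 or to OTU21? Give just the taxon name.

OTU34

The MRCA of OTU12 and OTU34 subtends ((OTU53,OTU34,OTU48),OTU12) (4 taxa).
The MRCA of OTU12 and OTU21 subtends (((OTU53,OTU34,OTU48),OTU12),(OTU21,OTU45)) (6 taxa).
The first is nested inside the second, so OTU12 shares a more recent common ancestor with OTU34.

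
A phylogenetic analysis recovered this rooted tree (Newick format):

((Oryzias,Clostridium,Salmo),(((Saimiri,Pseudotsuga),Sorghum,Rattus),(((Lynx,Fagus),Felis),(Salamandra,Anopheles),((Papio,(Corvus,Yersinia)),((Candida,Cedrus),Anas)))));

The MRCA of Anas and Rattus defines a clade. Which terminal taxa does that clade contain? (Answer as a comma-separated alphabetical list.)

Anas, Anopheles, Candida, Cedrus, Corvus, Fagus, Felis, Lynx, Papio, Pseudotsuga, Rattus, Saimiri, Salamandra, Sorghum, Yersinia

Tracing Anas: it sits inside ((Candida,Cedrus),Anas).
Tracing Rattus: it sits inside ((Saimiri,Pseudotsuga),Sorghum,Rattus).
The smallest clade enclosing both is (((Saimiri,Pseudotsuga),Sorghum,Rattus),(((Lynx,Fagus),Felis),(Salamandra,Anopheles),((Papio,(Corvus,Yersinia)),((Candida,Cedrus),Anas)))); the answer is its 15 terminal taxa in alphabetical order.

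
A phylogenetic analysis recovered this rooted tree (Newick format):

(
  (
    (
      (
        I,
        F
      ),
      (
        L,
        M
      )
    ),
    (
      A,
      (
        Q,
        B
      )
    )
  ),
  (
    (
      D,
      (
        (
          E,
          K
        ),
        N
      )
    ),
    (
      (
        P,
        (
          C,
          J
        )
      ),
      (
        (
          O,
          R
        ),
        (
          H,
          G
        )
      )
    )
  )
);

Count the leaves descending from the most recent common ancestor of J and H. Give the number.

7

The MRCA of J and H is the node subtending ((P,(C,J)),((O,R),(H,G))).
That clade contains 7 terminal taxa: C, G, H, J, O, P, R.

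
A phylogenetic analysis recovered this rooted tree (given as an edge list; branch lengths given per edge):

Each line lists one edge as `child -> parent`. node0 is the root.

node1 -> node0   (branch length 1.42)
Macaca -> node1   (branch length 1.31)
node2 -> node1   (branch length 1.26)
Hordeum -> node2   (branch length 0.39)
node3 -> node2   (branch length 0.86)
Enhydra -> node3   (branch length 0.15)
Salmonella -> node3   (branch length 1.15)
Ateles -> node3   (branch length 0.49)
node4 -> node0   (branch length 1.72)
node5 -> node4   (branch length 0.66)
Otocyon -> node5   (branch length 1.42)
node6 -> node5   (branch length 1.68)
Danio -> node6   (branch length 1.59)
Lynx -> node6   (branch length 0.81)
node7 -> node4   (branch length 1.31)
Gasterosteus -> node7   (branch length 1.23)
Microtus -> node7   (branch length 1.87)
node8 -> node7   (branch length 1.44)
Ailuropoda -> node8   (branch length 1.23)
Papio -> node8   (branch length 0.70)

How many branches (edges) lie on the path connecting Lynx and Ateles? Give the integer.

8

The MRCA of Lynx and Ateles is the root of the tree.
From Lynx up to that node: 4 branches. From Ateles up to the same node: 4 branches. Total: 4 + 4 = 8.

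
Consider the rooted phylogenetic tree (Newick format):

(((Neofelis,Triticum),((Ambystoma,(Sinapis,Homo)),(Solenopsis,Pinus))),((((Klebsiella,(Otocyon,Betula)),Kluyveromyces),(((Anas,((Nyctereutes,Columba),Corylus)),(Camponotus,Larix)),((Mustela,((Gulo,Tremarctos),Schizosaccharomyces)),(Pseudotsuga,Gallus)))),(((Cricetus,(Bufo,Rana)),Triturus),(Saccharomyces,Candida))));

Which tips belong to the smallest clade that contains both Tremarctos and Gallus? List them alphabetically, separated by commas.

Gallus, Gulo, Mustela, Pseudotsuga, Schizosaccharomyces, Tremarctos

Tracing Tremarctos: it sits inside (Gulo,Tremarctos).
Tracing Gallus: it sits inside (Pseudotsuga,Gallus).
The smallest clade enclosing both is ((Mustela,((Gulo,Tremarctos),Schizosaccharomyces)),(Pseudotsuga,Gallus)); the answer is its 6 terminal taxa in alphabetical order.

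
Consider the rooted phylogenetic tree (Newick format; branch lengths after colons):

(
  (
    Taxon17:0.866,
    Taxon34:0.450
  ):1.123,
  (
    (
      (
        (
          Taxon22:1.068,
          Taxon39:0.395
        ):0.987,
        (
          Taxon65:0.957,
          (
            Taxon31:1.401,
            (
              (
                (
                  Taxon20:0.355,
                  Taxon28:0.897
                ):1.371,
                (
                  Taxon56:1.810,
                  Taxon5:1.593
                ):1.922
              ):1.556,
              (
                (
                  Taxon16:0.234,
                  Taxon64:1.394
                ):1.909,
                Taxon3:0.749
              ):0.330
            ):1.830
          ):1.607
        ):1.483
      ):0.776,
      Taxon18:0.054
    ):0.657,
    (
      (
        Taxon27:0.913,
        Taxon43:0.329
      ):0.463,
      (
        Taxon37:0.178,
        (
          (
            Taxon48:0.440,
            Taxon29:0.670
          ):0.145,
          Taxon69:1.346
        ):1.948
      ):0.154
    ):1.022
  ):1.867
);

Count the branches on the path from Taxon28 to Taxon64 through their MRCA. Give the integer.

6

The MRCA of Taxon28 and Taxon64 is the node subtending (((Taxon20,Taxon28),(Taxon56,Taxon5)),((Taxon16,Taxon64),Taxon3)).
From Taxon28 up to that node: 3 branches. From Taxon64 up to the same node: 3 branches. Total: 3 + 3 = 6.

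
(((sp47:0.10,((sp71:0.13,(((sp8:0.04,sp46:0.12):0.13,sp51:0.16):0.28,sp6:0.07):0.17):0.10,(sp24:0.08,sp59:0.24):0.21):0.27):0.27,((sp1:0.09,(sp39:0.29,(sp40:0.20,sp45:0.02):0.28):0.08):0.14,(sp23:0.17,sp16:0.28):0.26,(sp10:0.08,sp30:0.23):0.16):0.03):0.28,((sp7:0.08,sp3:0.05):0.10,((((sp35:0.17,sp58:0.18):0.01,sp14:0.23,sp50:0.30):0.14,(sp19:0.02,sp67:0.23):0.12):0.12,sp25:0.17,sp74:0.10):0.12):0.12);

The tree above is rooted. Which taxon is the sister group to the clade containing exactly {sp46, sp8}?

sp51

The clade containing exactly {sp46, sp8} attaches to the tree at the node subtending ((sp8,sp46),sp51).
The other lineage descending from that same node — the sister group — is the single tip sp51.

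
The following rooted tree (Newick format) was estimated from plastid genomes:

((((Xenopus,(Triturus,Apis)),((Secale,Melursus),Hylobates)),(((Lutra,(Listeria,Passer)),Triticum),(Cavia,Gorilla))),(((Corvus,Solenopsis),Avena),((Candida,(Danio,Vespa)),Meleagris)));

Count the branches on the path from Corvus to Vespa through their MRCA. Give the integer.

7

The MRCA of Corvus and Vespa is the node subtending (((Corvus,Solenopsis),Avena),((Candida,(Danio,Vespa)),Meleagris)).
From Corvus up to that node: 3 branches. From Vespa up to the same node: 4 branches. Total: 3 + 4 = 7.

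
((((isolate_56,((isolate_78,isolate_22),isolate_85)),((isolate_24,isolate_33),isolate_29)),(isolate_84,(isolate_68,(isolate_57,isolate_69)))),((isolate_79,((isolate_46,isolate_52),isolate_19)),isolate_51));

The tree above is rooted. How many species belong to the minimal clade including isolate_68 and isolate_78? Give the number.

The MRCA of isolate_68 and isolate_78 is the node subtending (((isolate_56,((isolate_78,isolate_22),isolate_85)),((isolate_24,isolate_33),isolate_29)),(isolate_84,(isolate_68,(isolate_57,isolate_69)))).
That clade contains 11 terminal taxa: isolate_22, isolate_24, isolate_29, isolate_33, isolate_56, isolate_57, isolate_68, isolate_69, isolate_78, isolate_84, isolate_85.

11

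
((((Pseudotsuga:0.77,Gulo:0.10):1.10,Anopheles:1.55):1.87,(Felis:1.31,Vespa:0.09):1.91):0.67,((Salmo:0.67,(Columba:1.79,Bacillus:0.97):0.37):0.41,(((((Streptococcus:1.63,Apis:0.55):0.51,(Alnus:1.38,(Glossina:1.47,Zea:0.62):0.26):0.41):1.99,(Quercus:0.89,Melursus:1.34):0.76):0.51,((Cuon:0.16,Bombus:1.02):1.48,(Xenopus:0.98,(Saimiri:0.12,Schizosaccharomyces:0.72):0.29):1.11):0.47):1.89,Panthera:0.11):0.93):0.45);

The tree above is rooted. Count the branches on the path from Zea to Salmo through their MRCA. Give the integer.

9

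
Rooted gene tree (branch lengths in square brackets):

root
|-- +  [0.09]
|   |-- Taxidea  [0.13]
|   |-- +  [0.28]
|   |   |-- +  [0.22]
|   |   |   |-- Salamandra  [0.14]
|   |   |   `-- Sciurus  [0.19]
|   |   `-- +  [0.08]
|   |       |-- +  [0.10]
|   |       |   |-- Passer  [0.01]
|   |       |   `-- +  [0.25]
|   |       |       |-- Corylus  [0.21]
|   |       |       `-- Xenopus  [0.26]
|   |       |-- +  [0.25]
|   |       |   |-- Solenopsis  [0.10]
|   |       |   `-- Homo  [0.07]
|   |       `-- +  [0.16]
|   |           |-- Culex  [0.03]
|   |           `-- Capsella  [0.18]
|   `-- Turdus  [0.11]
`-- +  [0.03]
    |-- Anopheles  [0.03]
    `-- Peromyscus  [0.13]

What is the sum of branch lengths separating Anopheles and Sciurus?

The path runs Anopheles → … → MRCA → … → Sciurus; the MRCA is the root of the tree.
Branch lengths along that path: 0.03 + 0.03 + 0.09 + 0.28 + 0.22 + 0.19 = 0.84.

0.84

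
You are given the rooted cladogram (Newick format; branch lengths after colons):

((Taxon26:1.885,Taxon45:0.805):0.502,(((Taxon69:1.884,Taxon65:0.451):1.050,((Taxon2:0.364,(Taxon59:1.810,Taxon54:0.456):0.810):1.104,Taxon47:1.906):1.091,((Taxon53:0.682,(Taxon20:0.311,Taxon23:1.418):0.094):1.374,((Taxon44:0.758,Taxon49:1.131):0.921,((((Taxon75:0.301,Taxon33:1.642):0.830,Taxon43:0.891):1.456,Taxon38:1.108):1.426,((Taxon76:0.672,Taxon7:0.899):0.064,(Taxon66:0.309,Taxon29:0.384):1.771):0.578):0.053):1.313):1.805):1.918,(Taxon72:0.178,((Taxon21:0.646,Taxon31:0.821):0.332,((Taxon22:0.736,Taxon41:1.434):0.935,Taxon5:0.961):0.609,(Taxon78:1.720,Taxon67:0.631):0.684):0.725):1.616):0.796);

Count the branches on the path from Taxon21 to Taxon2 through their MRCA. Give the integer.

The MRCA of Taxon21 and Taxon2 is the node subtending (((Taxon69,Taxon65),((Taxon2,(Taxon59,Taxon54)),Taxon47),((Taxon53,(Taxon20,Taxon23)),((Taxon44,Taxon49),((((Taxon75,Taxon33),Taxon43),Taxon38),((Taxon76,Taxon7),(Taxon66,Taxon29)))))),(Taxon72,((Taxon21,Taxon31),((Taxon22,Taxon41),Taxon5),(Taxon78,Taxon67)))).
From Taxon21 up to that node: 4 branches. From Taxon2 up to the same node: 4 branches. Total: 4 + 4 = 8.

8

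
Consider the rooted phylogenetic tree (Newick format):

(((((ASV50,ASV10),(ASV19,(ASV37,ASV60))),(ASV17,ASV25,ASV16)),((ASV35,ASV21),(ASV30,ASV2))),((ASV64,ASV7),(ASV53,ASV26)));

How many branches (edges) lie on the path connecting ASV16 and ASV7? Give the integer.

The MRCA of ASV16 and ASV7 is the root of the tree.
From ASV16 up to that node: 4 branches. From ASV7 up to the same node: 3 branches. Total: 4 + 3 = 7.

7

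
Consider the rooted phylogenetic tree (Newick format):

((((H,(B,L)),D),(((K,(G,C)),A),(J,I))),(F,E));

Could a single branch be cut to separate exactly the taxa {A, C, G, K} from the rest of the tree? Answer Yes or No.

The most recent common ancestor of these taxa subtends ((K,(G,C)),A).
That clade has exactly 4 tips — every listed taxon and nothing else — so the group is monophyletic.

Yes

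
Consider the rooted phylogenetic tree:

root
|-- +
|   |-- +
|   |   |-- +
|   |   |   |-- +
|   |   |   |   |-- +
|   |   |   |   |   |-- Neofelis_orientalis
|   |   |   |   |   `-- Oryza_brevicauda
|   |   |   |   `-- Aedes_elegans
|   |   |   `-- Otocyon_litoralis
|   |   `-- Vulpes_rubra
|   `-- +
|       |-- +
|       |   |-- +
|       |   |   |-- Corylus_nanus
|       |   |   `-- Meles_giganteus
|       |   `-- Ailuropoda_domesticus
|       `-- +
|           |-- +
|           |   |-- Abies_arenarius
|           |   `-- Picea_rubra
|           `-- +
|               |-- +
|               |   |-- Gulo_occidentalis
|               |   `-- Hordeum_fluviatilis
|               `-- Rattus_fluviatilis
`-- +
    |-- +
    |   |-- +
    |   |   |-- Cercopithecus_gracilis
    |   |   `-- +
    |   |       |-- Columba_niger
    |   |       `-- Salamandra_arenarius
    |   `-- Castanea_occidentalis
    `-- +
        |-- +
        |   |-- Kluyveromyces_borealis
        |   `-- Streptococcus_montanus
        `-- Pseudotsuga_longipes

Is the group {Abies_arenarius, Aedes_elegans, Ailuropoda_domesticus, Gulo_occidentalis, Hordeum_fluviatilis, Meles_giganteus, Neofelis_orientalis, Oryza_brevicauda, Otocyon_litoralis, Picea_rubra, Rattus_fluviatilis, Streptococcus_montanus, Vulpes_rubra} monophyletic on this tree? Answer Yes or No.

No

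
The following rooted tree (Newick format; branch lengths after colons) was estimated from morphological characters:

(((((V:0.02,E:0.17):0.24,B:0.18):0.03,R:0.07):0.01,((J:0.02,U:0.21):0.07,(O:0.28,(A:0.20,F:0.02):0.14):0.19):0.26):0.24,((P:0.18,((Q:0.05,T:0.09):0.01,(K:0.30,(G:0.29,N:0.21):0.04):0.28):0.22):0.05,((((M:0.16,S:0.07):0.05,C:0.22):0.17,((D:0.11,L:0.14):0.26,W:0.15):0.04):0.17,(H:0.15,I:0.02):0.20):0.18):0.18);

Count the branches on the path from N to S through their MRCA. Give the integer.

The MRCA of N and S is the node subtending ((P,((Q,T),(K,(G,N)))),((((M,S),C),((D,L),W)),(H,I))).
From N up to that node: 5 branches. From S up to the same node: 5 branches. Total: 5 + 5 = 10.

10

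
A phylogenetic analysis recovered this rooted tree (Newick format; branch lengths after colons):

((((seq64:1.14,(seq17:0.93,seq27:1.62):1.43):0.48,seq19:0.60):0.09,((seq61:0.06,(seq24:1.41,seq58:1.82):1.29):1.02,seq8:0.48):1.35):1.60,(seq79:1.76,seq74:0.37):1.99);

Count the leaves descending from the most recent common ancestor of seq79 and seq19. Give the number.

The MRCA of seq79 and seq19 is the root, so the clade is the entire tree.
That clade contains 10 terminal taxa: seq17, seq19, seq24, seq27, seq58, seq61, seq64, seq74, seq79, seq8.

10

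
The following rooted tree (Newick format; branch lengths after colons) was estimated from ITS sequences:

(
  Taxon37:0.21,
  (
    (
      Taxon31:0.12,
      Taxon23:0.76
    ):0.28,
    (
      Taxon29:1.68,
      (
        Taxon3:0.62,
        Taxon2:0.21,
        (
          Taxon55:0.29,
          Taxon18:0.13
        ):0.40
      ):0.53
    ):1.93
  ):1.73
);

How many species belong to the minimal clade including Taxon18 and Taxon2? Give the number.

The MRCA of Taxon18 and Taxon2 is the node subtending (Taxon3,Taxon2,(Taxon55,Taxon18)).
That clade contains 4 terminal taxa: Taxon18, Taxon2, Taxon3, Taxon55.

4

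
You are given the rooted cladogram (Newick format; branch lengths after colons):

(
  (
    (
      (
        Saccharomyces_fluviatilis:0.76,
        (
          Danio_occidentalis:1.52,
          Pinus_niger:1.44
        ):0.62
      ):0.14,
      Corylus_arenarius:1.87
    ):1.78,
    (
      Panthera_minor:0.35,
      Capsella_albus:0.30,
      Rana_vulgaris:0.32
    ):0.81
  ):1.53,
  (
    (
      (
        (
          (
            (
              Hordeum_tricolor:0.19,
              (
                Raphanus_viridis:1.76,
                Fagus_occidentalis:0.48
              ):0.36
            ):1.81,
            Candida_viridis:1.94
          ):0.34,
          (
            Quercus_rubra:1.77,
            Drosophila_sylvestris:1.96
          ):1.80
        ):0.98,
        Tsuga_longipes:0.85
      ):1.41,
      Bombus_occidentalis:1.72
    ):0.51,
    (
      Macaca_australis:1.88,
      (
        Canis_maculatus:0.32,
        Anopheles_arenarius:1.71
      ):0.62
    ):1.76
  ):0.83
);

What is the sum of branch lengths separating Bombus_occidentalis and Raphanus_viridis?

8.38

The path runs Bombus_occidentalis → … → MRCA → … → Raphanus_viridis; the MRCA is the node subtending (((((Hordeum_tricolor,(Raphanus_viridis,Fagus_occidentalis)),Candida_viridis),(Quercus_rubra,Drosophila_sylvestris)),Tsuga_longipes),Bombus_occidentalis).
Branch lengths along that path: 1.72 + 1.41 + 0.98 + 0.34 + 1.81 + 0.36 + 1.76 = 8.38.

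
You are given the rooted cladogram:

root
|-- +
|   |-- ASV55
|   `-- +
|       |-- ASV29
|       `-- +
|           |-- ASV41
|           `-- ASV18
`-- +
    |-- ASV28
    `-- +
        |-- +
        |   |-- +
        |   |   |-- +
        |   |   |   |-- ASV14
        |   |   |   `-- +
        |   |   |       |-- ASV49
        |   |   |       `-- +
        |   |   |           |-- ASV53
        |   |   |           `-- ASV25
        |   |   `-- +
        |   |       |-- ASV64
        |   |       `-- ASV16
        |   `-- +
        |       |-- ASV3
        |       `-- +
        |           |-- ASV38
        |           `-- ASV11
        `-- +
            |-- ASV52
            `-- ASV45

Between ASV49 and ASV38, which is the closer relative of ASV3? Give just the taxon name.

The MRCA of ASV3 and ASV38 subtends (ASV3,(ASV38,ASV11)) (3 taxa).
The MRCA of ASV3 and ASV49 subtends (((ASV14,(ASV49,(ASV53,ASV25))),(ASV64,ASV16)),(ASV3,(ASV38,ASV11))) (9 taxa).
The first is nested inside the second, so ASV3 shares a more recent common ancestor with ASV38.

ASV38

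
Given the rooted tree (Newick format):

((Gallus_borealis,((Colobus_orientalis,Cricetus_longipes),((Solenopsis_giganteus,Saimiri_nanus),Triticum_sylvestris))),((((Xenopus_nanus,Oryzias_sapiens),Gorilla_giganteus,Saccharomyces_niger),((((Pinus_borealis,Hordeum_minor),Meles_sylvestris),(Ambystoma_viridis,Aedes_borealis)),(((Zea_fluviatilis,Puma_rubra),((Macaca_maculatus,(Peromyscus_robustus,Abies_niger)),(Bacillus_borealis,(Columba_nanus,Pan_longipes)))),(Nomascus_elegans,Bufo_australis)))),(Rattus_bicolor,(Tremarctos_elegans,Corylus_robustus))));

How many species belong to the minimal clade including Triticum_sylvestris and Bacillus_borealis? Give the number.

The MRCA of Triticum_sylvestris and Bacillus_borealis is the root, so the clade is the entire tree.
That clade contains 28 terminal taxa: Abies_niger, Aedes_borealis, Ambystoma_viridis, Bacillus_borealis, Bufo_australis, Colobus_orientalis, Columba_nanus, Corylus_robustus, Cricetus_longipes, Gallus_borealis, Gorilla_giganteus, Hordeum_minor, Macaca_maculatus, Meles_sylvestris, Nomascus_elegans, Oryzias_sapiens, Pan_longipes, Peromyscus_robustus, Pinus_borealis, Puma_rubra, Rattus_bicolor, Saccharomyces_niger, Saimiri_nanus, Solenopsis_giganteus, Tremarctos_elegans, Triticum_sylvestris, Xenopus_nanus, Zea_fluviatilis.

28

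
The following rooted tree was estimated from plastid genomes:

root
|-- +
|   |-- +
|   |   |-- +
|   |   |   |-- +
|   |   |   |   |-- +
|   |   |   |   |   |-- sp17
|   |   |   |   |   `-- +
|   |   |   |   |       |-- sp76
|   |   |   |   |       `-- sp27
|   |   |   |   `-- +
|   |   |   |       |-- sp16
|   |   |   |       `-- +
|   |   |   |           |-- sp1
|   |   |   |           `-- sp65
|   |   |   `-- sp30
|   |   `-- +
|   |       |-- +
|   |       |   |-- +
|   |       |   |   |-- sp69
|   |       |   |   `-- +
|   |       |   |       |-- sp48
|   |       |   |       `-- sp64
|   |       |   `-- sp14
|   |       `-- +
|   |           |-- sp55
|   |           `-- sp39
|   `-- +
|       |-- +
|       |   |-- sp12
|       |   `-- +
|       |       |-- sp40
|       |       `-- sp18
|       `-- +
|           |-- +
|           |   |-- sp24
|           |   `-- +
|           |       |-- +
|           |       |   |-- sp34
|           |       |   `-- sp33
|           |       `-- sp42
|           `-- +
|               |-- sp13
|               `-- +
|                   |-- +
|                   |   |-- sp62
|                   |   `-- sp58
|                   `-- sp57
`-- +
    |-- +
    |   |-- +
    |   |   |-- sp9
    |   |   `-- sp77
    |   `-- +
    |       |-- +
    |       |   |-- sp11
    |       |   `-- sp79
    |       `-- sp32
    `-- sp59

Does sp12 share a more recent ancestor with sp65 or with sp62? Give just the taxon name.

sp62

The MRCA of sp12 and sp62 subtends ((sp12,(sp40,sp18)),((sp24,((sp34,sp33),sp42)),(sp13,((sp62,sp58),sp57)))) (11 taxa).
The MRCA of sp12 and sp65 subtends (((((sp17,(sp76,sp27)),(sp16,(sp1,sp65))),sp30),(((sp69,(sp48,sp64)),sp14),(sp55,sp39))),((sp12,(sp40,sp18)),((sp24,((sp34,sp33),sp42)),(sp13,((sp62,sp58),sp57))))) (24 taxa).
The first is nested inside the second, so sp12 shares a more recent common ancestor with sp62.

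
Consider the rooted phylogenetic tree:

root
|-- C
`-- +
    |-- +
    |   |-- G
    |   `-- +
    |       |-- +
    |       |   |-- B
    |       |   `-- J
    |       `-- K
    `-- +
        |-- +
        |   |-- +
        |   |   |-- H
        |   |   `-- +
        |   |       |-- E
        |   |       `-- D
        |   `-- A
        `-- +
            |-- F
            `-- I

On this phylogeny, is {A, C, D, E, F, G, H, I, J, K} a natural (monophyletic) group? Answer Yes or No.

No

The MRCA of the listed taxa is the root, so the smallest clade containing them is the whole tree.
That clade also contains B, which is not in the proposed group, so the group is not monophyletic.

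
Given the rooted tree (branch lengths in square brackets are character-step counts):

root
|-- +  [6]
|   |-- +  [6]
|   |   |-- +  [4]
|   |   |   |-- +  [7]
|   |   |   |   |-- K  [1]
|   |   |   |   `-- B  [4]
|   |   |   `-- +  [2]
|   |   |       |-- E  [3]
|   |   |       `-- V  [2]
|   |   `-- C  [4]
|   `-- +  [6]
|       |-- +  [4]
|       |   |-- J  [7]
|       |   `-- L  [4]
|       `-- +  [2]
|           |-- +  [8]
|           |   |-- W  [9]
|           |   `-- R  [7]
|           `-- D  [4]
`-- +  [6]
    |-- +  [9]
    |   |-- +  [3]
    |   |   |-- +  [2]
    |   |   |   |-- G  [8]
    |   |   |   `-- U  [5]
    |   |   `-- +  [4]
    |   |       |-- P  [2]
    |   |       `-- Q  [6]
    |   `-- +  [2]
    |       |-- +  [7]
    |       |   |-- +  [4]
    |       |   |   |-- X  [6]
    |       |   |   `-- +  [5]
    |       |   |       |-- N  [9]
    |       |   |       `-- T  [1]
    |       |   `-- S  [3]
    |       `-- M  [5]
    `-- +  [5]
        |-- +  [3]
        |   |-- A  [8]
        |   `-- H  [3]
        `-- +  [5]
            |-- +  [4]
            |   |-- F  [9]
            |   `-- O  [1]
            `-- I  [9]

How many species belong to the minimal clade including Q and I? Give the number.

The MRCA of Q and I is the node subtending ((((G,U),(P,Q)),(((X,(N,T)),S),M)),((A,H),((F,O),I))).
That clade contains 14 terminal taxa: A, F, G, H, I, M, N, O, P, Q, S, T, U, X.

14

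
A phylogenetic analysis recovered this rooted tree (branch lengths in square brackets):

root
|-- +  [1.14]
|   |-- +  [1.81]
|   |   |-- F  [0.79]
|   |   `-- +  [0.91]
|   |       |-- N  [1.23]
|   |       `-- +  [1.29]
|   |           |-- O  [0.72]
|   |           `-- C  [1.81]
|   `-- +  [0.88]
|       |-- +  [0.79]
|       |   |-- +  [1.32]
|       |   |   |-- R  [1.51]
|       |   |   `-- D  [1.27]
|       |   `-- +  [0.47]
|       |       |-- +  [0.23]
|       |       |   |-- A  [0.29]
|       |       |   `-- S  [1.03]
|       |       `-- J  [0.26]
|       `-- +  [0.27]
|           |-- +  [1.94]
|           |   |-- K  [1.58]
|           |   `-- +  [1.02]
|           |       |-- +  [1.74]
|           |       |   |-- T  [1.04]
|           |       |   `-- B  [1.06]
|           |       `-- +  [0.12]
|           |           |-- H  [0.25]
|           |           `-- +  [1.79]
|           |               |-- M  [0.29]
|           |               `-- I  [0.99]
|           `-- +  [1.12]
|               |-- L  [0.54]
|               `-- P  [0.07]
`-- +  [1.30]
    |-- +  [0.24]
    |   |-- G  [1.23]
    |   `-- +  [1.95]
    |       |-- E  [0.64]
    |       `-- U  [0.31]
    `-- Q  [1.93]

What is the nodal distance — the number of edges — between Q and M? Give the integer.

The MRCA of Q and M is the root of the tree.
From Q up to that node: 2 branches. From M up to the same node: 8 branches. Total: 2 + 8 = 10.

10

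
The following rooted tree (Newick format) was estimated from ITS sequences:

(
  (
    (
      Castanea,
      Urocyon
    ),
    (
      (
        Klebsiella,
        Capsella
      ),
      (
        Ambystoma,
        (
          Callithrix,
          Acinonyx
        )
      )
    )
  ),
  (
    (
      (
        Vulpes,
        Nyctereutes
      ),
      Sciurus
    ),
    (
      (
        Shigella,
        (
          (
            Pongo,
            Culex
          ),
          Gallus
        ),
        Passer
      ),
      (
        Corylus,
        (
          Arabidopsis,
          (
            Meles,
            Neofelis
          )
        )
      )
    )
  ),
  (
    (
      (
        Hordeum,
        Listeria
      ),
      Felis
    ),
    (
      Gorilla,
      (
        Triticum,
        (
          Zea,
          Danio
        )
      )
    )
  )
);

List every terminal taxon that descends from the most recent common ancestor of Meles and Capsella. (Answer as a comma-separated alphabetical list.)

Tracing Meles: it sits inside (Meles,Neofelis).
Tracing Capsella: it sits inside (Klebsiella,Capsella).
The smallest clade enclosing both is the whole tree (their MRCA is the root), so the answer is all 26 tips in alphabetical order.

Acinonyx, Ambystoma, Arabidopsis, Callithrix, Capsella, Castanea, Corylus, Culex, Danio, Felis, Gallus, Gorilla, Hordeum, Klebsiella, Listeria, Meles, Neofelis, Nyctereutes, Passer, Pongo, Sciurus, Shigella, Triticum, Urocyon, Vulpes, Zea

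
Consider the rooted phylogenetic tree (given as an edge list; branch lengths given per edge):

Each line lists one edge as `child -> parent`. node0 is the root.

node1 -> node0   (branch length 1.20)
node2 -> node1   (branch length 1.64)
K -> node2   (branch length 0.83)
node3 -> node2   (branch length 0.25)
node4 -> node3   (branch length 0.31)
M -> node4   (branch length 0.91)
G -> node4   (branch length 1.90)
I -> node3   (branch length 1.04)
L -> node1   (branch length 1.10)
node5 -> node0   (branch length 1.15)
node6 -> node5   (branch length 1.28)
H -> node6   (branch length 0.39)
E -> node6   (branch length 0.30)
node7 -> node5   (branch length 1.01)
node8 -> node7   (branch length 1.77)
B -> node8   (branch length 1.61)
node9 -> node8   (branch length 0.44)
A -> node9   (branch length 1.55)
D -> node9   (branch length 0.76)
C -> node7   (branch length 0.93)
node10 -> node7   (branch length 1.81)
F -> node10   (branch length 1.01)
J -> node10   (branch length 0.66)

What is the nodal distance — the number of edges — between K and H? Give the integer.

6

The MRCA of K and H is the root of the tree.
From K up to that node: 3 branches. From H up to the same node: 3 branches. Total: 3 + 3 = 6.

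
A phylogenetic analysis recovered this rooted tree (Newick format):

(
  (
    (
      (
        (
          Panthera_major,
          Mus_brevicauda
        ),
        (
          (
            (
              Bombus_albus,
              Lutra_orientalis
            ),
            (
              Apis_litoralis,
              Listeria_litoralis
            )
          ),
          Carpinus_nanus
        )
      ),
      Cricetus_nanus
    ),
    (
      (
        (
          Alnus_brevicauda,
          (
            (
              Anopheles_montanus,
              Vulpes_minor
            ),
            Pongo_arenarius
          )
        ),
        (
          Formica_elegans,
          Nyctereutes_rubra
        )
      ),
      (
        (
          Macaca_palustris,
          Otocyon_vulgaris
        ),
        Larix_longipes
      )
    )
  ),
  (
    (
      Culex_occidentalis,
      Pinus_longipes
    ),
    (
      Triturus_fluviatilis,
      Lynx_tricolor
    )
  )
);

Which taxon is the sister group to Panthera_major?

Panthera_major attaches to the tree at the node subtending (Panthera_major,Mus_brevicauda).
The other lineage descending from that same node — the sister group — is the single tip Mus_brevicauda.

Mus_brevicauda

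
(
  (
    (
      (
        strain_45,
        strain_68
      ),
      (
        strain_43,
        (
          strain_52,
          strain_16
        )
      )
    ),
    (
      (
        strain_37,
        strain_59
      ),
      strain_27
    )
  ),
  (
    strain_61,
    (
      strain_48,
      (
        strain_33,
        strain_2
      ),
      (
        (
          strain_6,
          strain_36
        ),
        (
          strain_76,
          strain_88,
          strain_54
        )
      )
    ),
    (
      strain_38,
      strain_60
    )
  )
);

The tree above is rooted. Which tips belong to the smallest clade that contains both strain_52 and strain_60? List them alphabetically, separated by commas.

strain_16, strain_2, strain_27, strain_33, strain_36, strain_37, strain_38, strain_43, strain_45, strain_48, strain_52, strain_54, strain_59, strain_6, strain_60, strain_61, strain_68, strain_76, strain_88

Tracing strain_52: it sits inside (strain_52,strain_16).
Tracing strain_60: it sits inside (strain_38,strain_60).
The smallest clade enclosing both is the whole tree (their MRCA is the root), so the answer is all 19 tips in alphabetical order.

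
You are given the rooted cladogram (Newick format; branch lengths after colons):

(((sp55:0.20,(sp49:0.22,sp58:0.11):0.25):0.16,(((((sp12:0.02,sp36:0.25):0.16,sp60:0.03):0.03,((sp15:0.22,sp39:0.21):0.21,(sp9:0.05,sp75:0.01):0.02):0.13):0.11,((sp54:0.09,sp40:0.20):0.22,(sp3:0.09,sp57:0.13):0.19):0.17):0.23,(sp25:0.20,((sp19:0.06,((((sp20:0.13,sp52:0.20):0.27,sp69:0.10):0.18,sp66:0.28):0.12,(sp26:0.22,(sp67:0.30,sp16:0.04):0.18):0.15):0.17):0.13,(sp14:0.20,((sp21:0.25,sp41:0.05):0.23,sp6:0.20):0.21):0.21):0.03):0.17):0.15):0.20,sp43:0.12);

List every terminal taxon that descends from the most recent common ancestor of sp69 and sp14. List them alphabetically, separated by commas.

Tracing sp69: it sits inside ((sp20,sp52),sp69).
Tracing sp14: it sits inside (sp14,((sp21,sp41),sp6)).
The smallest clade enclosing both is ((sp19,((((sp20,sp52),sp69),sp66),(sp26,(sp67,sp16)))),(sp14,((sp21,sp41),sp6))); the answer is its 12 terminal taxa in alphabetical order.

sp14, sp16, sp19, sp20, sp21, sp26, sp41, sp52, sp6, sp66, sp67, sp69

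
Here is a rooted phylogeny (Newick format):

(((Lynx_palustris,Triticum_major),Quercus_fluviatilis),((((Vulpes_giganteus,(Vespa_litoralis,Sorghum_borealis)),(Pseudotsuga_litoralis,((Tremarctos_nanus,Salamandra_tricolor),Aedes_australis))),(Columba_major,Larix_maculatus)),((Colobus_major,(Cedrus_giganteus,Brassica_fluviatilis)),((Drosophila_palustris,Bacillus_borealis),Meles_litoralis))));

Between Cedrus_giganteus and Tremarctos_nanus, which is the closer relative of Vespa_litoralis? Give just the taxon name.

Tremarctos_nanus

The MRCA of Vespa_litoralis and Tremarctos_nanus subtends ((Vulpes_giganteus,(Vespa_litoralis,Sorghum_borealis)),(Pseudotsuga_litoralis,((Tremarctos_nanus,Salamandra_tricolor),Aedes_australis))) (7 taxa).
The MRCA of Vespa_litoralis and Cedrus_giganteus subtends ((((Vulpes_giganteus,(Vespa_litoralis,Sorghum_borealis)),(Pseudotsuga_litoralis,((Tremarctos_nanus,Salamandra_tricolor),Aedes_australis))),(Columba_major,Larix_maculatus)),((Colobus_major,(Cedrus_giganteus,Brassica_fluviatilis)),((Drosophila_palustris,Bacillus_borealis),Meles_litoralis))) (15 taxa).
The first is nested inside the second, so Vespa_litoralis shares a more recent common ancestor with Tremarctos_nanus.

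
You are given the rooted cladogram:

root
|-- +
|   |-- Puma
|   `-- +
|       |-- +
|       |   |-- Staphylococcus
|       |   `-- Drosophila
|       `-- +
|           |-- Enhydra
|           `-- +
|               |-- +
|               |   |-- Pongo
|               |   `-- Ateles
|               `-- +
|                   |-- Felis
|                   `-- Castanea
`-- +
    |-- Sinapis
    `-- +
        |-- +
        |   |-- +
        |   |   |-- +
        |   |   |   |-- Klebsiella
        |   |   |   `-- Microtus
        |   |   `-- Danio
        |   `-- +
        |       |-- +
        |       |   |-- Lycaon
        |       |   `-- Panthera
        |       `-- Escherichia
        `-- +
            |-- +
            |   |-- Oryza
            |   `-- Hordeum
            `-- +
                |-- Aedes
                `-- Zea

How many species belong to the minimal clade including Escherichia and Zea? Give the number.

10

The MRCA of Escherichia and Zea is the node subtending ((((Klebsiella,Microtus),Danio),((Lycaon,Panthera),Escherichia)),((Oryza,Hordeum),(Aedes,Zea))).
That clade contains 10 terminal taxa: Aedes, Danio, Escherichia, Hordeum, Klebsiella, Lycaon, Microtus, Oryza, Panthera, Zea.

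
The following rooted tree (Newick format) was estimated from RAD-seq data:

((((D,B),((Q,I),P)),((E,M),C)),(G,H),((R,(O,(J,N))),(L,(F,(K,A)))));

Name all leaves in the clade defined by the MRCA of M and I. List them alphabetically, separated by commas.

Tracing M: it sits inside (E,M).
Tracing I: it sits inside (Q,I).
The smallest clade enclosing both is (((D,B),((Q,I),P)),((E,M),C)); the answer is its 8 terminal taxa in alphabetical order.

B, C, D, E, I, M, P, Q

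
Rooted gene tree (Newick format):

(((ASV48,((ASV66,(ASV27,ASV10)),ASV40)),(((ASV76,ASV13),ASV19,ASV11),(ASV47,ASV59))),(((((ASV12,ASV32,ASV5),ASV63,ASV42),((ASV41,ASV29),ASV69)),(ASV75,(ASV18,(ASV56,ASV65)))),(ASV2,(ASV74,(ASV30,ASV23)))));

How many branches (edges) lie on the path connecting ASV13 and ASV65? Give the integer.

The MRCA of ASV13 and ASV65 is the root of the tree.
From ASV13 up to that node: 5 branches. From ASV65 up to the same node: 6 branches. Total: 5 + 6 = 11.

11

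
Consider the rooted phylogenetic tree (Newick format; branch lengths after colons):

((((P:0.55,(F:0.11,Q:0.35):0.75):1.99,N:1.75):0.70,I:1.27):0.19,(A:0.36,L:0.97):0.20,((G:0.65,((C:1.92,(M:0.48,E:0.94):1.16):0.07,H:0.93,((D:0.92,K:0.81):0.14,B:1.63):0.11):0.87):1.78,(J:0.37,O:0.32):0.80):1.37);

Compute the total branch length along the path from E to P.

9.62

The path runs E → … → MRCA → … → P; the MRCA is the root of the tree.
Branch lengths along that path: 0.94 + 1.16 + 0.07 + 0.87 + 1.78 + 1.37 + 0.19 + 0.70 + 1.99 + 0.55 = 9.62.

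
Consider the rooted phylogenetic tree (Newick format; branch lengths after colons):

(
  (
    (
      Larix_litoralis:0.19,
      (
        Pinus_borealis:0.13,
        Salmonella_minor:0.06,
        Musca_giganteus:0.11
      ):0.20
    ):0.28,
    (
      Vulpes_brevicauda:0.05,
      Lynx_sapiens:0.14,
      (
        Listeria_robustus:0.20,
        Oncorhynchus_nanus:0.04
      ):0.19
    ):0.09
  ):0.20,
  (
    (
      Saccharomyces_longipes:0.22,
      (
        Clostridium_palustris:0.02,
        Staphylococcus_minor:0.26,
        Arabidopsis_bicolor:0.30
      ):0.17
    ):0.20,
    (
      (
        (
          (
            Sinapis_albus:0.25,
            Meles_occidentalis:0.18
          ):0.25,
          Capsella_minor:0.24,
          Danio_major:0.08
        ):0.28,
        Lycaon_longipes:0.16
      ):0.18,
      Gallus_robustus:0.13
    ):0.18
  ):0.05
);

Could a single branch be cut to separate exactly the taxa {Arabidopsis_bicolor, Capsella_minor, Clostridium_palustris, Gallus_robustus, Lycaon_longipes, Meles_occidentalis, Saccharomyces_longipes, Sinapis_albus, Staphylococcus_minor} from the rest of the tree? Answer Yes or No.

No

The MRCA of the listed taxa subtends ((Saccharomyces_longipes,(Clostridium_palustris,Staphylococcus_minor,Arabidopsis_bicolor)),((((Sinapis_albus,Meles_occidentalis),Capsella_minor,Danio_major),Lycaon_longipes),Gallus_robustus)).
That clade also contains Danio_major, which is not in the proposed group, so the group is not monophyletic.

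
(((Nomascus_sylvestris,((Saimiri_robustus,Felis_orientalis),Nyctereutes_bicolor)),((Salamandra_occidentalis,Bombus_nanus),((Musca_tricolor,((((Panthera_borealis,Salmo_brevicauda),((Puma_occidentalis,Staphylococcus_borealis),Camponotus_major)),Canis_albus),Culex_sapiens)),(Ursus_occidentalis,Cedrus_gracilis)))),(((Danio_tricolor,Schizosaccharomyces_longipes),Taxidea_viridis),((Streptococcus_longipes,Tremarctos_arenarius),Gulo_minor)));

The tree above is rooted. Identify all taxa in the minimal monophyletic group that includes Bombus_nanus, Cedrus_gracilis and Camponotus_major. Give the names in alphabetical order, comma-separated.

Tracing Bombus_nanus: it sits inside (Salamandra_occidentalis,Bombus_nanus).
Tracing Cedrus_gracilis: it sits inside (Ursus_occidentalis,Cedrus_gracilis).
Tracing Camponotus_major: it sits inside ((Puma_occidentalis,Staphylococcus_borealis),Camponotus_major).
The smallest clade enclosing all 3 is ((Salamandra_occidentalis,Bombus_nanus),((Musca_tricolor,((((Panthera_borealis,Salmo_brevicauda),((Puma_occidentalis,Staphylococcus_borealis),Camponotus_major)),Canis_albus),Culex_sapiens)),(Ursus_occidentalis,Cedrus_gracilis))); the answer is its 12 terminal taxa in alphabetical order.

Bombus_nanus, Camponotus_major, Canis_albus, Cedrus_gracilis, Culex_sapiens, Musca_tricolor, Panthera_borealis, Puma_occidentalis, Salamandra_occidentalis, Salmo_brevicauda, Staphylococcus_borealis, Ursus_occidentalis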